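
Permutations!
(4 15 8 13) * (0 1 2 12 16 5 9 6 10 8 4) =(0 1 2 12 16 5 9 6 10 8 13)(4 15) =[1, 2, 12, 3, 15, 9, 10, 7, 13, 6, 8, 11, 16, 0, 14, 4, 5]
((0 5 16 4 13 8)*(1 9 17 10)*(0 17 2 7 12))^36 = (0 2 10 13 5 7 1 8 16 12 9 17 4)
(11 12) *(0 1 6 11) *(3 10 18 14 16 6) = [1, 3, 2, 10, 4, 5, 11, 7, 8, 9, 18, 12, 0, 13, 16, 15, 6, 17, 14] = (0 1 3 10 18 14 16 6 11 12)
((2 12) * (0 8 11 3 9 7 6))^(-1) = (0 6 7 9 3 11 8)(2 12)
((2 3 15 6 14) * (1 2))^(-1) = (1 14 6 15 3 2)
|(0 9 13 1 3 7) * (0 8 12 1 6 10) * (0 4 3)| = 11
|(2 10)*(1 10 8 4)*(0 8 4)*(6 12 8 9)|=|(0 9 6 12 8)(1 10 2 4)|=20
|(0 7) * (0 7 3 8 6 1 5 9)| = |(0 3 8 6 1 5 9)| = 7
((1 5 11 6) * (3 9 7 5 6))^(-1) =(1 6)(3 11 5 7 9)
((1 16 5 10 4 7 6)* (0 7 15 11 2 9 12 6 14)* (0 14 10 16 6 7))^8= (16)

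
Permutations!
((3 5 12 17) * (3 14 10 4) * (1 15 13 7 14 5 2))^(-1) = ((1 15 13 7 14 10 4 3 2)(5 12 17))^(-1) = (1 2 3 4 10 14 7 13 15)(5 17 12)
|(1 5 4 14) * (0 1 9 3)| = |(0 1 5 4 14 9 3)| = 7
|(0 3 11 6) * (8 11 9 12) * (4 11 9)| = |(0 3 4 11 6)(8 9 12)| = 15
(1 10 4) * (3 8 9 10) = (1 3 8 9 10 4) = [0, 3, 2, 8, 1, 5, 6, 7, 9, 10, 4]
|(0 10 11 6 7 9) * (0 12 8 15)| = 9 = |(0 10 11 6 7 9 12 8 15)|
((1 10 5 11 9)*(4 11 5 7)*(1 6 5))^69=(1 9 7 5 11 10 6 4)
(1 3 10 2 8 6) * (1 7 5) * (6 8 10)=(1 3 6 7 5)(2 10)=[0, 3, 10, 6, 4, 1, 7, 5, 8, 9, 2]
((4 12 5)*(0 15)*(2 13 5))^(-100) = (15)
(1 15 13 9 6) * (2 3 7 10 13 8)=(1 15 8 2 3 7 10 13 9 6)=[0, 15, 3, 7, 4, 5, 1, 10, 2, 6, 13, 11, 12, 9, 14, 8]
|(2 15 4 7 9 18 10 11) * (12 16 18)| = 10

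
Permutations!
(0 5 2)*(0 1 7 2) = (0 5)(1 7 2) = [5, 7, 1, 3, 4, 0, 6, 2]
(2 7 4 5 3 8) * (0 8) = (0 8 2 7 4 5 3) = [8, 1, 7, 0, 5, 3, 6, 4, 2]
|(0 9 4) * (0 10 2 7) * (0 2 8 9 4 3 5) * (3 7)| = 9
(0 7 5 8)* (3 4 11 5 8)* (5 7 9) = (0 9 5 3 4 11 7 8) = [9, 1, 2, 4, 11, 3, 6, 8, 0, 5, 10, 7]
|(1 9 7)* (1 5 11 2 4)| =|(1 9 7 5 11 2 4)| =7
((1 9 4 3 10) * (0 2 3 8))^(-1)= ((0 2 3 10 1 9 4 8))^(-1)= (0 8 4 9 1 10 3 2)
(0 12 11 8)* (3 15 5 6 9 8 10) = (0 12 11 10 3 15 5 6 9 8) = [12, 1, 2, 15, 4, 6, 9, 7, 0, 8, 3, 10, 11, 13, 14, 5]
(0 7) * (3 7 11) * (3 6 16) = (0 11 6 16 3 7) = [11, 1, 2, 7, 4, 5, 16, 0, 8, 9, 10, 6, 12, 13, 14, 15, 3]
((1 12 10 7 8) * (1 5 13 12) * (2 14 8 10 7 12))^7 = ((2 14 8 5 13)(7 10 12))^7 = (2 8 13 14 5)(7 10 12)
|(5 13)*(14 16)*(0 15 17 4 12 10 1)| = 14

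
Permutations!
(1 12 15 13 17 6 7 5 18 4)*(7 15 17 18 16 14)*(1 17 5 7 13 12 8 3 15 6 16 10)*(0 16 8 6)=[16, 6, 2, 15, 17, 10, 0, 7, 3, 9, 1, 11, 5, 18, 13, 12, 14, 8, 4]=(0 16 14 13 18 4 17 8 3 15 12 5 10 1 6)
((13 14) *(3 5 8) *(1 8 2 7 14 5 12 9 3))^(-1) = ((1 8)(2 7 14 13 5)(3 12 9))^(-1) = (1 8)(2 5 13 14 7)(3 9 12)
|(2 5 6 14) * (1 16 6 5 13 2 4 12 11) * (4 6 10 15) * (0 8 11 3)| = 10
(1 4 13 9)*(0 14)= (0 14)(1 4 13 9)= [14, 4, 2, 3, 13, 5, 6, 7, 8, 1, 10, 11, 12, 9, 0]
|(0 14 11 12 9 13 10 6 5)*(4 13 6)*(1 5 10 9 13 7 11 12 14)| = |(0 1 5)(4 7 11 14 12 13 9 6 10)| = 9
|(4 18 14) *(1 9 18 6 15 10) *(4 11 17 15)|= 8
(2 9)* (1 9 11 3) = [0, 9, 11, 1, 4, 5, 6, 7, 8, 2, 10, 3] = (1 9 2 11 3)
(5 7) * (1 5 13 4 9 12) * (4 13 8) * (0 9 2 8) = [9, 5, 8, 3, 2, 7, 6, 0, 4, 12, 10, 11, 1, 13] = (13)(0 9 12 1 5 7)(2 8 4)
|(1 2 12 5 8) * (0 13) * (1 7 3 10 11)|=|(0 13)(1 2 12 5 8 7 3 10 11)|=18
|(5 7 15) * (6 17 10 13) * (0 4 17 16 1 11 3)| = 30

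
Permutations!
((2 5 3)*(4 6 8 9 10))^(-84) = (4 6 8 9 10)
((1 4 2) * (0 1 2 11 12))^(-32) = (0 11 1 12 4)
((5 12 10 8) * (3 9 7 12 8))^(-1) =((3 9 7 12 10)(5 8))^(-1) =(3 10 12 7 9)(5 8)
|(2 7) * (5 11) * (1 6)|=2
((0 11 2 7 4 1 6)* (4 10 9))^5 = ((0 11 2 7 10 9 4 1 6))^5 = (0 9 11 4 2 1 7 6 10)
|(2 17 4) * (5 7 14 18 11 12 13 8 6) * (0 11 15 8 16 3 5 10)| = |(0 11 12 13 16 3 5 7 14 18 15 8 6 10)(2 17 4)| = 42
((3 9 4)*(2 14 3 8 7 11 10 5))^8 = ((2 14 3 9 4 8 7 11 10 5))^8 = (2 10 7 4 3)(5 11 8 9 14)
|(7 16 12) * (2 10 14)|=|(2 10 14)(7 16 12)|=3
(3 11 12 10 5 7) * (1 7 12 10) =[0, 7, 2, 11, 4, 12, 6, 3, 8, 9, 5, 10, 1] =(1 7 3 11 10 5 12)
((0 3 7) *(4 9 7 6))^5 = ((0 3 6 4 9 7))^5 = (0 7 9 4 6 3)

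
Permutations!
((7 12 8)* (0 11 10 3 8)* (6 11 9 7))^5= (0 9 7 12)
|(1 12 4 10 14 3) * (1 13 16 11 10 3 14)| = |(1 12 4 3 13 16 11 10)| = 8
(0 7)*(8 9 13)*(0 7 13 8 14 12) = (0 13 14 12)(8 9) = [13, 1, 2, 3, 4, 5, 6, 7, 9, 8, 10, 11, 0, 14, 12]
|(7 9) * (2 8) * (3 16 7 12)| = 10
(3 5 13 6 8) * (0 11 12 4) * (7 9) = (0 11 12 4)(3 5 13 6 8)(7 9) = [11, 1, 2, 5, 0, 13, 8, 9, 3, 7, 10, 12, 4, 6]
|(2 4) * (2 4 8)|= |(2 8)|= 2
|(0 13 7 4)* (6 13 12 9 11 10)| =9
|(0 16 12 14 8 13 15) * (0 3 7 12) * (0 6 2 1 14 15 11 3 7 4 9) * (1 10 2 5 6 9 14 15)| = 12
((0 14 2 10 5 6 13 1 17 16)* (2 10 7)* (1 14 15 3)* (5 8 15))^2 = ((0 5 6 13 14 10 8 15 3 1 17 16)(2 7))^2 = (0 6 14 8 3 17)(1 16 5 13 10 15)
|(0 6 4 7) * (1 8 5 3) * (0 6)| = 12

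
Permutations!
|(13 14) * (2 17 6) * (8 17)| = |(2 8 17 6)(13 14)| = 4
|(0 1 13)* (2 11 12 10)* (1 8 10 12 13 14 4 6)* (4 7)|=30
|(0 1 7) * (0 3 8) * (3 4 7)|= 4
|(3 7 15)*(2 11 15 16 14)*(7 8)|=|(2 11 15 3 8 7 16 14)|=8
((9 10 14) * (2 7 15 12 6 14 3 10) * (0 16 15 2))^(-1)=(0 9 14 6 12 15 16)(2 7)(3 10)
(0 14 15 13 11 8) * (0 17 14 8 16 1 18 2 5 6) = (0 8 17 14 15 13 11 16 1 18 2 5 6) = [8, 18, 5, 3, 4, 6, 0, 7, 17, 9, 10, 16, 12, 11, 15, 13, 1, 14, 2]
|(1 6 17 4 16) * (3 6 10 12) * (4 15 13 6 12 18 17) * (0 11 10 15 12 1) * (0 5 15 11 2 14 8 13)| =70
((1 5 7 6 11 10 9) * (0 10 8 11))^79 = (0 9 5 6 10 1 7)(8 11) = ((0 10 9 1 5 7 6)(8 11))^79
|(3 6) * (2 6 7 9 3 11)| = 3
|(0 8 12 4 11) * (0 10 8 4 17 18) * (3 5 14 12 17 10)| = 11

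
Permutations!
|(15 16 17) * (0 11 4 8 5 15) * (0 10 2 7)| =11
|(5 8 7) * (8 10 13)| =5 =|(5 10 13 8 7)|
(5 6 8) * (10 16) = [0, 1, 2, 3, 4, 6, 8, 7, 5, 9, 16, 11, 12, 13, 14, 15, 10] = (5 6 8)(10 16)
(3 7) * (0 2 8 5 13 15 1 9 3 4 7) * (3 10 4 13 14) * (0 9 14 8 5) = [2, 14, 5, 9, 7, 8, 6, 13, 0, 10, 4, 11, 12, 15, 3, 1] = (0 2 5 8)(1 14 3 9 10 4 7 13 15)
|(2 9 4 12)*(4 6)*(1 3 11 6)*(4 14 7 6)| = |(1 3 11 4 12 2 9)(6 14 7)| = 21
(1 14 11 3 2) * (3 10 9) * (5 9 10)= (1 14 11 5 9 3 2)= [0, 14, 1, 2, 4, 9, 6, 7, 8, 3, 10, 5, 12, 13, 11]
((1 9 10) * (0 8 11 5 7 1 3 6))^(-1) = ((0 8 11 5 7 1 9 10 3 6))^(-1) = (0 6 3 10 9 1 7 5 11 8)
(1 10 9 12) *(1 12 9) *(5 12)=(1 10)(5 12)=[0, 10, 2, 3, 4, 12, 6, 7, 8, 9, 1, 11, 5]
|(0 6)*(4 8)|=2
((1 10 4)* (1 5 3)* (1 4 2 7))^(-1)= ((1 10 2 7)(3 4 5))^(-1)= (1 7 2 10)(3 5 4)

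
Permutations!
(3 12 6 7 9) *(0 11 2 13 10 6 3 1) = (0 11 2 13 10 6 7 9 1)(3 12) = [11, 0, 13, 12, 4, 5, 7, 9, 8, 1, 6, 2, 3, 10]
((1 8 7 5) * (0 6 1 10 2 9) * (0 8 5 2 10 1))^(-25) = (10)(0 6)(1 5)(2 7 8 9)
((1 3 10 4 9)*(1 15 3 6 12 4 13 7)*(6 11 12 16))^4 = ((1 11 12 4 9 15 3 10 13 7)(6 16))^4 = (16)(1 9 13 12 3)(4 10 11 15 7)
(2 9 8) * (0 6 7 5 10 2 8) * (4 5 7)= [6, 1, 9, 3, 5, 10, 4, 7, 8, 0, 2]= (0 6 4 5 10 2 9)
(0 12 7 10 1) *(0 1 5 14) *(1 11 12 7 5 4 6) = (0 7 10 4 6 1 11 12 5 14) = [7, 11, 2, 3, 6, 14, 1, 10, 8, 9, 4, 12, 5, 13, 0]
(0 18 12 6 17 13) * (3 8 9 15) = (0 18 12 6 17 13)(3 8 9 15) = [18, 1, 2, 8, 4, 5, 17, 7, 9, 15, 10, 11, 6, 0, 14, 3, 16, 13, 12]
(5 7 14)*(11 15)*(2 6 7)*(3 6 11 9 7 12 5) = [0, 1, 11, 6, 4, 2, 12, 14, 8, 7, 10, 15, 5, 13, 3, 9] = (2 11 15 9 7 14 3 6 12 5)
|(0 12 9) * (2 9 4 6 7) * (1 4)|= 8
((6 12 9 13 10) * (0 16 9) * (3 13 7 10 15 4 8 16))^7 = ((0 3 13 15 4 8 16 9 7 10 6 12))^7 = (0 9 13 10 4 12 16 3 7 15 6 8)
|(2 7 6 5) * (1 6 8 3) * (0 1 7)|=15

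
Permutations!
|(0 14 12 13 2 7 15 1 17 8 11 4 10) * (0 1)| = |(0 14 12 13 2 7 15)(1 17 8 11 4 10)| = 42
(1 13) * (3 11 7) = (1 13)(3 11 7) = [0, 13, 2, 11, 4, 5, 6, 3, 8, 9, 10, 7, 12, 1]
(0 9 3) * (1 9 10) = [10, 9, 2, 0, 4, 5, 6, 7, 8, 3, 1] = (0 10 1 9 3)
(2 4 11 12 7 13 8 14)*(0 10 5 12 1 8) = [10, 8, 4, 3, 11, 12, 6, 13, 14, 9, 5, 1, 7, 0, 2] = (0 10 5 12 7 13)(1 8 14 2 4 11)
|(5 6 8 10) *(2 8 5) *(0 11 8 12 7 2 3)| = |(0 11 8 10 3)(2 12 7)(5 6)| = 30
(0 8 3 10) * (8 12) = (0 12 8 3 10) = [12, 1, 2, 10, 4, 5, 6, 7, 3, 9, 0, 11, 8]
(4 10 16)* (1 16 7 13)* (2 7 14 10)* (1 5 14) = [0, 16, 7, 3, 2, 14, 6, 13, 8, 9, 1, 11, 12, 5, 10, 15, 4] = (1 16 4 2 7 13 5 14 10)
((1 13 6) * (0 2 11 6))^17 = (0 13 1 6 11 2) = ((0 2 11 6 1 13))^17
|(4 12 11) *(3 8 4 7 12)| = 3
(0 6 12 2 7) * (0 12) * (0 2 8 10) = (0 6 2 7 12 8 10) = [6, 1, 7, 3, 4, 5, 2, 12, 10, 9, 0, 11, 8]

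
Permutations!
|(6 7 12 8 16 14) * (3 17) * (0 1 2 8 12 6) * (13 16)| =|(0 1 2 8 13 16 14)(3 17)(6 7)| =14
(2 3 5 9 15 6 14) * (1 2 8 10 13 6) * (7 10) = (1 2 3 5 9 15)(6 14 8 7 10 13) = [0, 2, 3, 5, 4, 9, 14, 10, 7, 15, 13, 11, 12, 6, 8, 1]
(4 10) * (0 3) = (0 3)(4 10) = [3, 1, 2, 0, 10, 5, 6, 7, 8, 9, 4]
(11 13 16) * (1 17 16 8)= (1 17 16 11 13 8)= [0, 17, 2, 3, 4, 5, 6, 7, 1, 9, 10, 13, 12, 8, 14, 15, 11, 16]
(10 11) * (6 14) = (6 14)(10 11) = [0, 1, 2, 3, 4, 5, 14, 7, 8, 9, 11, 10, 12, 13, 6]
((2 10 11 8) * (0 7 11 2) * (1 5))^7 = ((0 7 11 8)(1 5)(2 10))^7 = (0 8 11 7)(1 5)(2 10)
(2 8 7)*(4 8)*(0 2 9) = (0 2 4 8 7 9) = [2, 1, 4, 3, 8, 5, 6, 9, 7, 0]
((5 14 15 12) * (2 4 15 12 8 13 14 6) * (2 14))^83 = (2 8 4 13 15)(5 12 14 6)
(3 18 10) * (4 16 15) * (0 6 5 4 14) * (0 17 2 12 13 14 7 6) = [0, 1, 12, 18, 16, 4, 5, 6, 8, 9, 3, 11, 13, 14, 17, 7, 15, 2, 10] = (2 12 13 14 17)(3 18 10)(4 16 15 7 6 5)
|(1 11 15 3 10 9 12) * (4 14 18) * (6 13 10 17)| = |(1 11 15 3 17 6 13 10 9 12)(4 14 18)| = 30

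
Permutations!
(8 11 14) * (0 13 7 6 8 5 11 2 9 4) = (0 13 7 6 8 2 9 4)(5 11 14) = [13, 1, 9, 3, 0, 11, 8, 6, 2, 4, 10, 14, 12, 7, 5]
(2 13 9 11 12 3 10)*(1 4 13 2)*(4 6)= (1 6 4 13 9 11 12 3 10)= [0, 6, 2, 10, 13, 5, 4, 7, 8, 11, 1, 12, 3, 9]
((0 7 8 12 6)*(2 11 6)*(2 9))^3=(0 12 11 7 9 6 8 2)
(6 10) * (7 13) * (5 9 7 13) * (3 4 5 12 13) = (3 4 5 9 7 12 13)(6 10) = [0, 1, 2, 4, 5, 9, 10, 12, 8, 7, 6, 11, 13, 3]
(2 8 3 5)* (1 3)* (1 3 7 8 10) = (1 7 8 3 5 2 10) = [0, 7, 10, 5, 4, 2, 6, 8, 3, 9, 1]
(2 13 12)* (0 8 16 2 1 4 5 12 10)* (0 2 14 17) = [8, 4, 13, 3, 5, 12, 6, 7, 16, 9, 2, 11, 1, 10, 17, 15, 14, 0] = (0 8 16 14 17)(1 4 5 12)(2 13 10)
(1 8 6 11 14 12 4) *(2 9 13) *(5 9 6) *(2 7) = [0, 8, 6, 3, 1, 9, 11, 2, 5, 13, 10, 14, 4, 7, 12] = (1 8 5 9 13 7 2 6 11 14 12 4)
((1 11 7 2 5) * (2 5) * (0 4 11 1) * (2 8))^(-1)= ((0 4 11 7 5)(2 8))^(-1)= (0 5 7 11 4)(2 8)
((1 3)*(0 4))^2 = (4) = ((0 4)(1 3))^2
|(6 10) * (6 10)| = |(10)| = 1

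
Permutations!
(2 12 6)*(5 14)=(2 12 6)(5 14)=[0, 1, 12, 3, 4, 14, 2, 7, 8, 9, 10, 11, 6, 13, 5]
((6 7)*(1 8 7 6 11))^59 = ((1 8 7 11))^59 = (1 11 7 8)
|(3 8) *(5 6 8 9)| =|(3 9 5 6 8)| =5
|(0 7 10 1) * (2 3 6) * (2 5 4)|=|(0 7 10 1)(2 3 6 5 4)|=20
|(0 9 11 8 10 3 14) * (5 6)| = 14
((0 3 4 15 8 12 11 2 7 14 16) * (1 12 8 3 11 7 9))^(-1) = (0 16 14 7 12 1 9 2 11)(3 15 4)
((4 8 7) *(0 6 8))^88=((0 6 8 7 4))^88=(0 7 6 4 8)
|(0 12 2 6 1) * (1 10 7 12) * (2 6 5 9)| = |(0 1)(2 5 9)(6 10 7 12)| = 12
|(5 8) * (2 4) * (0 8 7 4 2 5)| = 6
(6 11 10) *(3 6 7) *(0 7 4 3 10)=[7, 1, 2, 6, 3, 5, 11, 10, 8, 9, 4, 0]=(0 7 10 4 3 6 11)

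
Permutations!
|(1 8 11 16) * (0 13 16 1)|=3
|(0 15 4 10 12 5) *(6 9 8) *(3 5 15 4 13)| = 24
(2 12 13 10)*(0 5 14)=(0 5 14)(2 12 13 10)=[5, 1, 12, 3, 4, 14, 6, 7, 8, 9, 2, 11, 13, 10, 0]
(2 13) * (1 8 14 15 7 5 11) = (1 8 14 15 7 5 11)(2 13) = [0, 8, 13, 3, 4, 11, 6, 5, 14, 9, 10, 1, 12, 2, 15, 7]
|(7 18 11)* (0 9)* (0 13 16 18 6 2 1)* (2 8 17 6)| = |(0 9 13 16 18 11 7 2 1)(6 8 17)| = 9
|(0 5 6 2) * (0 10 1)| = 6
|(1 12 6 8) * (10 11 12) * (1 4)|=7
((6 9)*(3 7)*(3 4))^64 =((3 7 4)(6 9))^64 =(9)(3 7 4)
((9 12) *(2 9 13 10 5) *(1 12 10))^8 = ((1 12 13)(2 9 10 5))^8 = (1 13 12)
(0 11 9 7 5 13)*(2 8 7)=(0 11 9 2 8 7 5 13)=[11, 1, 8, 3, 4, 13, 6, 5, 7, 2, 10, 9, 12, 0]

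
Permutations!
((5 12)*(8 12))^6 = ((5 8 12))^6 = (12)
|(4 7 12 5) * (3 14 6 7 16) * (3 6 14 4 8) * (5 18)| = |(3 4 16 6 7 12 18 5 8)| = 9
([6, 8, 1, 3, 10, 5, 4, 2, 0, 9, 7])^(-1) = [8, 2, 7, 3, 6, 5, 0, 10, 1, 9, 4]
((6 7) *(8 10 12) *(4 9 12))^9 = (4 10 8 12 9)(6 7)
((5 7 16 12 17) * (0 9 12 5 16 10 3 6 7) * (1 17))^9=((0 9 12 1 17 16 5)(3 6 7 10))^9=(0 12 17 5 9 1 16)(3 6 7 10)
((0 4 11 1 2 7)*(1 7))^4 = ((0 4 11 7)(1 2))^4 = (11)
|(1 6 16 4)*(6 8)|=5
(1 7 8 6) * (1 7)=(6 7 8)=[0, 1, 2, 3, 4, 5, 7, 8, 6]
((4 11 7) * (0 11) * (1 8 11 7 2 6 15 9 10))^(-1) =(0 4 7)(1 10 9 15 6 2 11 8)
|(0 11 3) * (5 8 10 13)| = |(0 11 3)(5 8 10 13)| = 12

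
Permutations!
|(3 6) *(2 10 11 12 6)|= 6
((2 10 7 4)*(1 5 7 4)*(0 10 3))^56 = ((0 10 4 2 3)(1 5 7))^56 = (0 10 4 2 3)(1 7 5)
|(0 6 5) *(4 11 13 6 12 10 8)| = 9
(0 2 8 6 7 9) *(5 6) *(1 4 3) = [2, 4, 8, 1, 3, 6, 7, 9, 5, 0] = (0 2 8 5 6 7 9)(1 4 3)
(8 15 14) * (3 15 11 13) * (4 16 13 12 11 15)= (3 4 16 13)(8 15 14)(11 12)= [0, 1, 2, 4, 16, 5, 6, 7, 15, 9, 10, 12, 11, 3, 8, 14, 13]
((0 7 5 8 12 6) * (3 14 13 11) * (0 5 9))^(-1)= ((0 7 9)(3 14 13 11)(5 8 12 6))^(-1)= (0 9 7)(3 11 13 14)(5 6 12 8)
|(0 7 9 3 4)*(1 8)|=|(0 7 9 3 4)(1 8)|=10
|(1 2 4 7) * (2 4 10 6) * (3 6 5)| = |(1 4 7)(2 10 5 3 6)| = 15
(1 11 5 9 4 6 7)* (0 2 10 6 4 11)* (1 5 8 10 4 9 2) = [1, 0, 4, 3, 9, 2, 7, 5, 10, 11, 6, 8] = (0 1)(2 4 9 11 8 10 6 7 5)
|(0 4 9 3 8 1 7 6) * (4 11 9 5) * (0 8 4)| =|(0 11 9 3 4 5)(1 7 6 8)| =12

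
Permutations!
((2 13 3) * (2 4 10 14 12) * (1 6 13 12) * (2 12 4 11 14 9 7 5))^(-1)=(1 14 11 3 13 6)(2 5 7 9 10 4)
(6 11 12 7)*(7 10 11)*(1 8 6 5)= (1 8 6 7 5)(10 11 12)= [0, 8, 2, 3, 4, 1, 7, 5, 6, 9, 11, 12, 10]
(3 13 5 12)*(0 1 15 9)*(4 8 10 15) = (0 1 4 8 10 15 9)(3 13 5 12) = [1, 4, 2, 13, 8, 12, 6, 7, 10, 0, 15, 11, 3, 5, 14, 9]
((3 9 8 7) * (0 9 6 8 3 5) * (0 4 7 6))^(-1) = (0 3 9)(4 5 7)(6 8)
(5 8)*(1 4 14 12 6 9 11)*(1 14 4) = (5 8)(6 9 11 14 12) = [0, 1, 2, 3, 4, 8, 9, 7, 5, 11, 10, 14, 6, 13, 12]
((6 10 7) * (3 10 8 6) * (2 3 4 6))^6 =(2 8 6 4 7 10 3)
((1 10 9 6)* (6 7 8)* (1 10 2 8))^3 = (1 6 7 8 9 2 10)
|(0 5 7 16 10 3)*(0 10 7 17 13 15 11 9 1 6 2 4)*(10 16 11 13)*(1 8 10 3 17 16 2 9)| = |(0 5 16 7 11 1 6 9 8 10 17 3 2 4)(13 15)| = 14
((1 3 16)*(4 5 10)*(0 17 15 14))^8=(17)(1 16 3)(4 10 5)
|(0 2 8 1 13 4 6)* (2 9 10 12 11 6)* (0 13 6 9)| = 12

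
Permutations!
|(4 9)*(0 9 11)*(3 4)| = 5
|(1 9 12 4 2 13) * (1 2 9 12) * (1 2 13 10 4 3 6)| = 4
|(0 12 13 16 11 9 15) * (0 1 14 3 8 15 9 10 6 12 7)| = |(0 7)(1 14 3 8 15)(6 12 13 16 11 10)| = 30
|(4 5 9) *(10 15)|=|(4 5 9)(10 15)|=6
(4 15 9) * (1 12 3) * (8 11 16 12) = (1 8 11 16 12 3)(4 15 9) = [0, 8, 2, 1, 15, 5, 6, 7, 11, 4, 10, 16, 3, 13, 14, 9, 12]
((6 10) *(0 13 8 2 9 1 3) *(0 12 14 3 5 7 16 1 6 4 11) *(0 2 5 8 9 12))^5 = (16)(0 4 3 10 14 6 12 9 2 13 11)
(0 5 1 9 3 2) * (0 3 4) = (0 5 1 9 4)(2 3) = [5, 9, 3, 2, 0, 1, 6, 7, 8, 4]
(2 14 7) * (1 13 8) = (1 13 8)(2 14 7) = [0, 13, 14, 3, 4, 5, 6, 2, 1, 9, 10, 11, 12, 8, 7]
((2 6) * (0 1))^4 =(6)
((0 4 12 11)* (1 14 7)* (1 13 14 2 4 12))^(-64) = (0 11 12)(1 4 2)(7 14 13)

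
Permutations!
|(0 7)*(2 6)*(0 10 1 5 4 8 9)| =|(0 7 10 1 5 4 8 9)(2 6)| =8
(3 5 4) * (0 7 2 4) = (0 7 2 4 3 5) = [7, 1, 4, 5, 3, 0, 6, 2]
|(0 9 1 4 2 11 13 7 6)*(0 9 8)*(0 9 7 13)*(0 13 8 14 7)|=|(0 14 7 6)(1 4 2 11 13 8 9)|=28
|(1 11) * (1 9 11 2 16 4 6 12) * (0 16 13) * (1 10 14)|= |(0 16 4 6 12 10 14 1 2 13)(9 11)|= 10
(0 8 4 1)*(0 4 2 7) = (0 8 2 7)(1 4) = [8, 4, 7, 3, 1, 5, 6, 0, 2]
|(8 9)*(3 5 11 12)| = |(3 5 11 12)(8 9)| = 4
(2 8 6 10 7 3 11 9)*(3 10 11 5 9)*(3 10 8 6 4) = (2 6 11 10 7 8 4 3 5 9) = [0, 1, 6, 5, 3, 9, 11, 8, 4, 2, 7, 10]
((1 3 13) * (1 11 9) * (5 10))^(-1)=((1 3 13 11 9)(5 10))^(-1)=(1 9 11 13 3)(5 10)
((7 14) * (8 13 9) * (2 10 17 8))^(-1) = (2 9 13 8 17 10)(7 14)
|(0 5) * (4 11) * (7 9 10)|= 6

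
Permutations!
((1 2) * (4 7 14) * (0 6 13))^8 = ((0 6 13)(1 2)(4 7 14))^8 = (0 13 6)(4 14 7)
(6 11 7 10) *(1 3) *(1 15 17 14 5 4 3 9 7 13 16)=(1 9 7 10 6 11 13 16)(3 15 17 14 5 4)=[0, 9, 2, 15, 3, 4, 11, 10, 8, 7, 6, 13, 12, 16, 5, 17, 1, 14]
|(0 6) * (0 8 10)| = 4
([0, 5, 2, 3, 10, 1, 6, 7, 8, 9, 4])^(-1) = (1 5)(4 10)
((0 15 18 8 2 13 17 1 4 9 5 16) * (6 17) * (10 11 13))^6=((0 15 18 8 2 10 11 13 6 17 1 4 9 5 16))^6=(0 11 9 8 17)(1 15 13 5 2)(4 18 6 16 10)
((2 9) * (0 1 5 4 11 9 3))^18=(0 5 11 2)(1 4 9 3)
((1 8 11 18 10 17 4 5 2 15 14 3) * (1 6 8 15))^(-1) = ((1 15 14 3 6 8 11 18 10 17 4 5 2))^(-1) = (1 2 5 4 17 10 18 11 8 6 3 14 15)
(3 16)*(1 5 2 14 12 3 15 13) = (1 5 2 14 12 3 16 15 13) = [0, 5, 14, 16, 4, 2, 6, 7, 8, 9, 10, 11, 3, 1, 12, 13, 15]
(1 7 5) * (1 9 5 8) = (1 7 8)(5 9) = [0, 7, 2, 3, 4, 9, 6, 8, 1, 5]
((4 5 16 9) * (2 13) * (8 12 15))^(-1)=(2 13)(4 9 16 5)(8 15 12)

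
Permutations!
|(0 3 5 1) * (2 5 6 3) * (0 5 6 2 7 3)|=10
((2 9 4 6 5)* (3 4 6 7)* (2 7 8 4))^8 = ((2 9 6 5 7 3)(4 8))^8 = (2 6 7)(3 9 5)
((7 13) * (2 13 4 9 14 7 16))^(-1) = ((2 13 16)(4 9 14 7))^(-1) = (2 16 13)(4 7 14 9)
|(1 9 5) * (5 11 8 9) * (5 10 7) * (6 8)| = 4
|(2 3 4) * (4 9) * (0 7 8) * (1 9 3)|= 12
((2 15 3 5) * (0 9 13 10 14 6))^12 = (15)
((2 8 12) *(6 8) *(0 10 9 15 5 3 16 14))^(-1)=((0 10 9 15 5 3 16 14)(2 6 8 12))^(-1)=(0 14 16 3 5 15 9 10)(2 12 8 6)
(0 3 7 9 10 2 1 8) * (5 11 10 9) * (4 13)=(0 3 7 5 11 10 2 1 8)(4 13)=[3, 8, 1, 7, 13, 11, 6, 5, 0, 9, 2, 10, 12, 4]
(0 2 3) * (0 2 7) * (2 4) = (0 7)(2 3 4) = [7, 1, 3, 4, 2, 5, 6, 0]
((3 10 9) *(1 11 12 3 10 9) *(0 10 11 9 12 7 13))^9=((0 10 1 9 11 7 13)(3 12))^9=(0 1 11 13 10 9 7)(3 12)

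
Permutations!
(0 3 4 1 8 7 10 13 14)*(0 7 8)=(0 3 4 1)(7 10 13 14)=[3, 0, 2, 4, 1, 5, 6, 10, 8, 9, 13, 11, 12, 14, 7]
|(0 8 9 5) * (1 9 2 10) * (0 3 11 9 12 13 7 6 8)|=|(1 12 13 7 6 8 2 10)(3 11 9 5)|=8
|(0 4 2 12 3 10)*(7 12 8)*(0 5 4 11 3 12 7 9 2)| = |(12)(0 11 3 10 5 4)(2 8 9)| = 6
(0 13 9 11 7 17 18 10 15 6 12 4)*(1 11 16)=(0 13 9 16 1 11 7 17 18 10 15 6 12 4)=[13, 11, 2, 3, 0, 5, 12, 17, 8, 16, 15, 7, 4, 9, 14, 6, 1, 18, 10]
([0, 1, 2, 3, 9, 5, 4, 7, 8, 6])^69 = [0, 1, 2, 3, 4, 5, 6, 7, 8, 9]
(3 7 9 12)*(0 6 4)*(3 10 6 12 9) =(0 12 10 6 4)(3 7) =[12, 1, 2, 7, 0, 5, 4, 3, 8, 9, 6, 11, 10]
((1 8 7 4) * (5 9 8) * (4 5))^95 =(1 4)(5 7 8 9)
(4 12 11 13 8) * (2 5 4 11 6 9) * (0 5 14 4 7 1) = (0 5 7 1)(2 14 4 12 6 9)(8 11 13) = [5, 0, 14, 3, 12, 7, 9, 1, 11, 2, 10, 13, 6, 8, 4]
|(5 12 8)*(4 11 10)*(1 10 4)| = |(1 10)(4 11)(5 12 8)| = 6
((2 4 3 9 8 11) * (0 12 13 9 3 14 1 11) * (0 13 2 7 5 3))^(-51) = ((0 12 2 4 14 1 11 7 5 3)(8 13 9))^(-51) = (0 3 5 7 11 1 14 4 2 12)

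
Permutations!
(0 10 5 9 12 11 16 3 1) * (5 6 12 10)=(0 5 9 10 6 12 11 16 3 1)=[5, 0, 2, 1, 4, 9, 12, 7, 8, 10, 6, 16, 11, 13, 14, 15, 3]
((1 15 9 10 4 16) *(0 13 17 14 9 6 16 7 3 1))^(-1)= (0 16 6 15 1 3 7 4 10 9 14 17 13)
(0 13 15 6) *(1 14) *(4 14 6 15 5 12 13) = [4, 6, 2, 3, 14, 12, 0, 7, 8, 9, 10, 11, 13, 5, 1, 15] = (15)(0 4 14 1 6)(5 12 13)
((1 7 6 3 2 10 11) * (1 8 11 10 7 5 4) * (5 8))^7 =(1 11 4 8 5)(2 3 6 7)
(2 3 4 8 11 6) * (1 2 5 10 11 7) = (1 2 3 4 8 7)(5 10 11 6) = [0, 2, 3, 4, 8, 10, 5, 1, 7, 9, 11, 6]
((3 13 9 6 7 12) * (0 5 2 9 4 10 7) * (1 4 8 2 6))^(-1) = ((0 5 6)(1 4 10 7 12 3 13 8 2 9))^(-1) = (0 6 5)(1 9 2 8 13 3 12 7 10 4)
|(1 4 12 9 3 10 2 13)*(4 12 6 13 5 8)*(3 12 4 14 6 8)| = |(1 4 8 14 6 13)(2 5 3 10)(9 12)| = 12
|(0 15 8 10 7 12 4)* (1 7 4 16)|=|(0 15 8 10 4)(1 7 12 16)|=20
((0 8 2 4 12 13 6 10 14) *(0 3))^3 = (0 4 6 3 2 13 14 8 12 10)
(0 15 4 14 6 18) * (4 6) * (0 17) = (0 15 6 18 17)(4 14) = [15, 1, 2, 3, 14, 5, 18, 7, 8, 9, 10, 11, 12, 13, 4, 6, 16, 0, 17]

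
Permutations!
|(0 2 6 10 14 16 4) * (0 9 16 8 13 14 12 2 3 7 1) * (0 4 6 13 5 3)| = 14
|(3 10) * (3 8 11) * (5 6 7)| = |(3 10 8 11)(5 6 7)| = 12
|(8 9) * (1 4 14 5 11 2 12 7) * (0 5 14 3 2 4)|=18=|(14)(0 5 11 4 3 2 12 7 1)(8 9)|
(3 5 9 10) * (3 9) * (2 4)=(2 4)(3 5)(9 10)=[0, 1, 4, 5, 2, 3, 6, 7, 8, 10, 9]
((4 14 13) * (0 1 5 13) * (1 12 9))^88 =(14)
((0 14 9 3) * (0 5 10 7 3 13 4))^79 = (0 4 13 9 14)(3 7 10 5)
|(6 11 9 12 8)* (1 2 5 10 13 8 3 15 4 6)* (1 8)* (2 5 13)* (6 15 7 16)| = |(1 5 10 2 13)(3 7 16 6 11 9 12)(4 15)| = 70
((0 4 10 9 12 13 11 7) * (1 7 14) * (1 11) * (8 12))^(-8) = ((0 4 10 9 8 12 13 1 7)(11 14))^(-8) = (14)(0 4 10 9 8 12 13 1 7)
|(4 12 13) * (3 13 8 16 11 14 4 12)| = |(3 13 12 8 16 11 14 4)| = 8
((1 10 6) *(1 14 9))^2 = (1 6 9 10 14)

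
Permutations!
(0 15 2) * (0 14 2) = [15, 1, 14, 3, 4, 5, 6, 7, 8, 9, 10, 11, 12, 13, 2, 0] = (0 15)(2 14)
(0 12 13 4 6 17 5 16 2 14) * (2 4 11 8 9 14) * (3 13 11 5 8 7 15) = (0 12 11 7 15 3 13 5 16 4 6 17 8 9 14) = [12, 1, 2, 13, 6, 16, 17, 15, 9, 14, 10, 7, 11, 5, 0, 3, 4, 8]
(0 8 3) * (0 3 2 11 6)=(0 8 2 11 6)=[8, 1, 11, 3, 4, 5, 0, 7, 2, 9, 10, 6]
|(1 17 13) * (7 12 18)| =|(1 17 13)(7 12 18)| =3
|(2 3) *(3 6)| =3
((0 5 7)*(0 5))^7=(5 7)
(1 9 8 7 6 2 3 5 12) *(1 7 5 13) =[0, 9, 3, 13, 4, 12, 2, 6, 5, 8, 10, 11, 7, 1] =(1 9 8 5 12 7 6 2 3 13)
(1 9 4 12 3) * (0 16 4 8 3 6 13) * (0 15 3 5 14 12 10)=[16, 9, 2, 1, 10, 14, 13, 7, 5, 8, 0, 11, 6, 15, 12, 3, 4]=(0 16 4 10)(1 9 8 5 14 12 6 13 15 3)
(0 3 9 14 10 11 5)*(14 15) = [3, 1, 2, 9, 4, 0, 6, 7, 8, 15, 11, 5, 12, 13, 10, 14] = (0 3 9 15 14 10 11 5)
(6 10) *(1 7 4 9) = [0, 7, 2, 3, 9, 5, 10, 4, 8, 1, 6] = (1 7 4 9)(6 10)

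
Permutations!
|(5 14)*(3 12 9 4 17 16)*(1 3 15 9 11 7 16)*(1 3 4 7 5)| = |(1 4 17 3 12 11 5 14)(7 16 15 9)| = 8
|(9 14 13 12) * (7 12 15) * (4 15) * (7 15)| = 6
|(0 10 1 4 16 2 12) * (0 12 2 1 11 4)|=6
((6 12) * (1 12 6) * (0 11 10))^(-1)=(0 10 11)(1 12)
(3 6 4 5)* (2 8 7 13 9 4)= (2 8 7 13 9 4 5 3 6)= [0, 1, 8, 6, 5, 3, 2, 13, 7, 4, 10, 11, 12, 9]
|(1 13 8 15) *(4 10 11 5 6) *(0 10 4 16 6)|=4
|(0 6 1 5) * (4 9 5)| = 6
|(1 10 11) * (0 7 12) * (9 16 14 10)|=|(0 7 12)(1 9 16 14 10 11)|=6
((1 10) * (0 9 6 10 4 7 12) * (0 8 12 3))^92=((0 9 6 10 1 4 7 3)(8 12))^92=(12)(0 1)(3 10)(4 9)(6 7)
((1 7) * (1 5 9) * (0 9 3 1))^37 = ((0 9)(1 7 5 3))^37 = (0 9)(1 7 5 3)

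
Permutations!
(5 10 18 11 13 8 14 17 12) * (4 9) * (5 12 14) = (4 9)(5 10 18 11 13 8)(14 17) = [0, 1, 2, 3, 9, 10, 6, 7, 5, 4, 18, 13, 12, 8, 17, 15, 16, 14, 11]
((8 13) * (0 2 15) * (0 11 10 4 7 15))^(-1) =(0 2)(4 10 11 15 7)(8 13)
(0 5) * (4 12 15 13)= [5, 1, 2, 3, 12, 0, 6, 7, 8, 9, 10, 11, 15, 4, 14, 13]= (0 5)(4 12 15 13)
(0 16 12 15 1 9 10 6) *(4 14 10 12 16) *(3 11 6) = (16)(0 4 14 10 3 11 6)(1 9 12 15) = [4, 9, 2, 11, 14, 5, 0, 7, 8, 12, 3, 6, 15, 13, 10, 1, 16]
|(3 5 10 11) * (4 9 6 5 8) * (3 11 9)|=12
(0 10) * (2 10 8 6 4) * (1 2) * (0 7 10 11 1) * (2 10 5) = (0 8 6 4)(1 10 7 5 2 11) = [8, 10, 11, 3, 0, 2, 4, 5, 6, 9, 7, 1]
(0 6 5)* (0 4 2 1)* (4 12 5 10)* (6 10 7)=(0 10 4 2 1)(5 12)(6 7)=[10, 0, 1, 3, 2, 12, 7, 6, 8, 9, 4, 11, 5]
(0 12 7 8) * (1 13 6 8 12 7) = (0 7 12 1 13 6 8) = [7, 13, 2, 3, 4, 5, 8, 12, 0, 9, 10, 11, 1, 6]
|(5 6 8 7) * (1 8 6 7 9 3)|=4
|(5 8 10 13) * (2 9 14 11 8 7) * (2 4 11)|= |(2 9 14)(4 11 8 10 13 5 7)|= 21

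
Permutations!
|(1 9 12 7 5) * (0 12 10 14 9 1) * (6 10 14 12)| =|(0 6 10 12 7 5)(9 14)| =6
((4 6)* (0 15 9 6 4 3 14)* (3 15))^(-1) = (0 14 3)(6 9 15)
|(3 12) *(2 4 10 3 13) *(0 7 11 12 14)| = 10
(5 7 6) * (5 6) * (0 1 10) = [1, 10, 2, 3, 4, 7, 6, 5, 8, 9, 0] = (0 1 10)(5 7)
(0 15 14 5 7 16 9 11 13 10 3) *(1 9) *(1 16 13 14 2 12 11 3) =[15, 9, 12, 0, 4, 7, 6, 13, 8, 3, 1, 14, 11, 10, 5, 2, 16] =(16)(0 15 2 12 11 14 5 7 13 10 1 9 3)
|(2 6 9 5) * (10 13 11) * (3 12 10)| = 20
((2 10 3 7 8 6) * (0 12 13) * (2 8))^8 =((0 12 13)(2 10 3 7)(6 8))^8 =(0 13 12)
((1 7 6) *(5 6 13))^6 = (1 7 13 5 6)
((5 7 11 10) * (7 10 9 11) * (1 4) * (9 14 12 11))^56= (11 12 14)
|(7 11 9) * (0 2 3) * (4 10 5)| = |(0 2 3)(4 10 5)(7 11 9)| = 3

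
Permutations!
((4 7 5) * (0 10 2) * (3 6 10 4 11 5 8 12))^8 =((0 4 7 8 12 3 6 10 2)(5 11))^8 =(0 2 10 6 3 12 8 7 4)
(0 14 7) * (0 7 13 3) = [14, 1, 2, 0, 4, 5, 6, 7, 8, 9, 10, 11, 12, 3, 13] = (0 14 13 3)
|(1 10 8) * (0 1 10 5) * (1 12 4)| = |(0 12 4 1 5)(8 10)| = 10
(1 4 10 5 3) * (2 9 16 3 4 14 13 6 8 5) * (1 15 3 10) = (1 14 13 6 8 5 4)(2 9 16 10)(3 15) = [0, 14, 9, 15, 1, 4, 8, 7, 5, 16, 2, 11, 12, 6, 13, 3, 10]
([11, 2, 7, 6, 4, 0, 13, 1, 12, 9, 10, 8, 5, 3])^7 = (0 8 5 11 12)(1 2 7)(3 6 13)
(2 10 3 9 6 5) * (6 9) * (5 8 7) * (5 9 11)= (2 10 3 6 8 7 9 11 5)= [0, 1, 10, 6, 4, 2, 8, 9, 7, 11, 3, 5]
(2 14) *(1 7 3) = (1 7 3)(2 14) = [0, 7, 14, 1, 4, 5, 6, 3, 8, 9, 10, 11, 12, 13, 2]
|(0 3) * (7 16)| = 2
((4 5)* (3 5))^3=((3 5 4))^3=(5)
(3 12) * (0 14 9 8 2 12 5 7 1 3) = [14, 3, 12, 5, 4, 7, 6, 1, 2, 8, 10, 11, 0, 13, 9] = (0 14 9 8 2 12)(1 3 5 7)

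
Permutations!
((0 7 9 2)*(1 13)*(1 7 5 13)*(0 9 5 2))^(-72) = ((0 2 9)(5 13 7))^(-72) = (13)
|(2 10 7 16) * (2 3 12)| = |(2 10 7 16 3 12)| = 6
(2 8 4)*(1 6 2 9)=(1 6 2 8 4 9)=[0, 6, 8, 3, 9, 5, 2, 7, 4, 1]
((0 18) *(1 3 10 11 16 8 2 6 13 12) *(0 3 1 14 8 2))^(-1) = ((0 18 3 10 11 16 2 6 13 12 14 8))^(-1) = (0 8 14 12 13 6 2 16 11 10 3 18)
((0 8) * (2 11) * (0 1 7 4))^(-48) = (11)(0 1 4 8 7)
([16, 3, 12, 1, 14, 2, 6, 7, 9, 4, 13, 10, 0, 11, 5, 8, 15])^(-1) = (0 12 2 5 14 4 9 8 15 16)(1 3)(10 11 13)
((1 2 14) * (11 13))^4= ((1 2 14)(11 13))^4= (1 2 14)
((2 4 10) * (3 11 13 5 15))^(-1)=((2 4 10)(3 11 13 5 15))^(-1)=(2 10 4)(3 15 5 13 11)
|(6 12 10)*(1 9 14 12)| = |(1 9 14 12 10 6)| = 6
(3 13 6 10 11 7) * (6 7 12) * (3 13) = (6 10 11 12)(7 13) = [0, 1, 2, 3, 4, 5, 10, 13, 8, 9, 11, 12, 6, 7]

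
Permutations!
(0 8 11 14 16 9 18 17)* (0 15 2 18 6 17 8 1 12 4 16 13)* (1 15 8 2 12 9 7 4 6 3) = (0 15 12 6 17 8 11 14 13)(1 9 3)(2 18)(4 16 7) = [15, 9, 18, 1, 16, 5, 17, 4, 11, 3, 10, 14, 6, 0, 13, 12, 7, 8, 2]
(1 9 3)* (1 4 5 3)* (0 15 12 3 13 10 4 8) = (0 15 12 3 8)(1 9)(4 5 13 10) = [15, 9, 2, 8, 5, 13, 6, 7, 0, 1, 4, 11, 3, 10, 14, 12]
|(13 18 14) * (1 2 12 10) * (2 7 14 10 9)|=6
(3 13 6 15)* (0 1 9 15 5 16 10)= (0 1 9 15 3 13 6 5 16 10)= [1, 9, 2, 13, 4, 16, 5, 7, 8, 15, 0, 11, 12, 6, 14, 3, 10]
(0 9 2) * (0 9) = (2 9) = [0, 1, 9, 3, 4, 5, 6, 7, 8, 2]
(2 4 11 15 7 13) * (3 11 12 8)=(2 4 12 8 3 11 15 7 13)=[0, 1, 4, 11, 12, 5, 6, 13, 3, 9, 10, 15, 8, 2, 14, 7]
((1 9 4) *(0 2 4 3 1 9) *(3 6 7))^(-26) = ((0 2 4 9 6 7 3 1))^(-26) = (0 3 6 4)(1 7 9 2)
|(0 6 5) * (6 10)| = 4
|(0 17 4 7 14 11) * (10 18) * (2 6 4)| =|(0 17 2 6 4 7 14 11)(10 18)| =8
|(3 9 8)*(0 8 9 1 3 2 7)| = |(9)(0 8 2 7)(1 3)| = 4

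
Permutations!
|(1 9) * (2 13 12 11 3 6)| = 6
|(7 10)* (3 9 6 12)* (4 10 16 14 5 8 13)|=8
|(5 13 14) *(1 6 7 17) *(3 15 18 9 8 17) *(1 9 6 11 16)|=15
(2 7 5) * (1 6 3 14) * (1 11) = (1 6 3 14 11)(2 7 5) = [0, 6, 7, 14, 4, 2, 3, 5, 8, 9, 10, 1, 12, 13, 11]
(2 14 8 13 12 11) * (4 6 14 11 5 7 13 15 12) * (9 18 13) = [0, 1, 11, 3, 6, 7, 14, 9, 15, 18, 10, 2, 5, 4, 8, 12, 16, 17, 13] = (2 11)(4 6 14 8 15 12 5 7 9 18 13)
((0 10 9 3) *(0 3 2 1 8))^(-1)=((0 10 9 2 1 8))^(-1)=(0 8 1 2 9 10)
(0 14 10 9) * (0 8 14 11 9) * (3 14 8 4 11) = [3, 1, 2, 14, 11, 5, 6, 7, 8, 4, 0, 9, 12, 13, 10] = (0 3 14 10)(4 11 9)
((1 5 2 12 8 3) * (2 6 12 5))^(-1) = (1 3 8 12 6 5 2)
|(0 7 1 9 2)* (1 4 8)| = 7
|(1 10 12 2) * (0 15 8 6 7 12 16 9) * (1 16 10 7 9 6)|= |(0 15 8 1 7 12 2 16 6 9)|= 10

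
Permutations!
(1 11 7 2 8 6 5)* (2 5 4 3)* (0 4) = (0 4 3 2 8 6)(1 11 7 5) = [4, 11, 8, 2, 3, 1, 0, 5, 6, 9, 10, 7]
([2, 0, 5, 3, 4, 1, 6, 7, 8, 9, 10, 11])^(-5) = [1, 5, 0, 3, 4, 2, 6, 7, 8, 9, 10, 11]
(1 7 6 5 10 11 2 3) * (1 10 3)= (1 7 6 5 3 10 11 2)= [0, 7, 1, 10, 4, 3, 5, 6, 8, 9, 11, 2]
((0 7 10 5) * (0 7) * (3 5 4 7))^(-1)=(3 5)(4 10 7)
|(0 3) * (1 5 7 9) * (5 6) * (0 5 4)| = |(0 3 5 7 9 1 6 4)| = 8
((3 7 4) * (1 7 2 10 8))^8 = (1 7 4 3 2 10 8)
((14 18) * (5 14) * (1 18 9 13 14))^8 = (1 5 18)(9 14 13)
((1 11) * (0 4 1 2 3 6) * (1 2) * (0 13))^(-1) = ((0 4 2 3 6 13)(1 11))^(-1) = (0 13 6 3 2 4)(1 11)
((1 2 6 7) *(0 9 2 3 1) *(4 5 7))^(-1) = ((0 9 2 6 4 5 7)(1 3))^(-1) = (0 7 5 4 6 2 9)(1 3)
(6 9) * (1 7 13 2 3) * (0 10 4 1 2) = (0 10 4 1 7 13)(2 3)(6 9) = [10, 7, 3, 2, 1, 5, 9, 13, 8, 6, 4, 11, 12, 0]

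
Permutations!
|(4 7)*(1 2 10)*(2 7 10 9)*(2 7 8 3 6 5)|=|(1 8 3 6 5 2 9 7 4 10)|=10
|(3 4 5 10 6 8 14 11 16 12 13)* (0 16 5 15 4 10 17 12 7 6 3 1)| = 12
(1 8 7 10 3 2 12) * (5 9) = [0, 8, 12, 2, 4, 9, 6, 10, 7, 5, 3, 11, 1] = (1 8 7 10 3 2 12)(5 9)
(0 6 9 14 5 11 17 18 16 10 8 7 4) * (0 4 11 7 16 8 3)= (0 6 9 14 5 7 11 17 18 8 16 10 3)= [6, 1, 2, 0, 4, 7, 9, 11, 16, 14, 3, 17, 12, 13, 5, 15, 10, 18, 8]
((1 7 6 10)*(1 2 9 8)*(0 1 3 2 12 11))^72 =((0 1 7 6 10 12 11)(2 9 8 3))^72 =(0 7 10 11 1 6 12)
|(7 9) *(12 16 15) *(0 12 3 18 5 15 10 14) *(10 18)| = 18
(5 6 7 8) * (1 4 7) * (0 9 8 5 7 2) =(0 9 8 7 5 6 1 4 2) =[9, 4, 0, 3, 2, 6, 1, 5, 7, 8]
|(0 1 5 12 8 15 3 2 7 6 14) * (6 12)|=|(0 1 5 6 14)(2 7 12 8 15 3)|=30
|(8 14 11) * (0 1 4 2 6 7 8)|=|(0 1 4 2 6 7 8 14 11)|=9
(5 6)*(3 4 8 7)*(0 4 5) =(0 4 8 7 3 5 6) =[4, 1, 2, 5, 8, 6, 0, 3, 7]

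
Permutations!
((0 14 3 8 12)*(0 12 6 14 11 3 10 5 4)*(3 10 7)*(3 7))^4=(14)(0 4 5 10 11)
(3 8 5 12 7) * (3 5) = (3 8)(5 12 7) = [0, 1, 2, 8, 4, 12, 6, 5, 3, 9, 10, 11, 7]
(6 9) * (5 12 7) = [0, 1, 2, 3, 4, 12, 9, 5, 8, 6, 10, 11, 7] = (5 12 7)(6 9)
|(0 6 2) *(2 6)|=|(6)(0 2)|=2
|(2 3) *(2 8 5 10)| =5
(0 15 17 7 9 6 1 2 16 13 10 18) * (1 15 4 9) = (0 4 9 6 15 17 7 1 2 16 13 10 18) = [4, 2, 16, 3, 9, 5, 15, 1, 8, 6, 18, 11, 12, 10, 14, 17, 13, 7, 0]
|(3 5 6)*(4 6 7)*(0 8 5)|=7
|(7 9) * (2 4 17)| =|(2 4 17)(7 9)| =6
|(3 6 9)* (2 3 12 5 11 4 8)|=9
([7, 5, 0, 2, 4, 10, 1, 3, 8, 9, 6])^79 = (0 2 3 7)(1 6 10 5)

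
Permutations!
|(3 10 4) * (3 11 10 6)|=|(3 6)(4 11 10)|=6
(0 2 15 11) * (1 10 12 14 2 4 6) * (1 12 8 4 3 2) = (0 3 2 15 11)(1 10 8 4 6 12 14) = [3, 10, 15, 2, 6, 5, 12, 7, 4, 9, 8, 0, 14, 13, 1, 11]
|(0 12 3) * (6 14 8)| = 3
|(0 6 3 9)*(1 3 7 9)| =4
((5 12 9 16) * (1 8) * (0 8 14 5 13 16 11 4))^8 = ((0 8 1 14 5 12 9 11 4)(13 16))^8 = (16)(0 4 11 9 12 5 14 1 8)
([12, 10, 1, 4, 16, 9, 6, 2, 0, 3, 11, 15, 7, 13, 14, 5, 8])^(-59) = [4, 12, 0, 15, 5, 10, 6, 8, 3, 11, 7, 2, 16, 13, 14, 1, 9]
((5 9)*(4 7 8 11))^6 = (4 8)(7 11)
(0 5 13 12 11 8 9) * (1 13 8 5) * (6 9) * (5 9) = (0 1 13 12 11 9)(5 8 6) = [1, 13, 2, 3, 4, 8, 5, 7, 6, 0, 10, 9, 11, 12]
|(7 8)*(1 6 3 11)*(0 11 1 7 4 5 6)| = |(0 11 7 8 4 5 6 3 1)| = 9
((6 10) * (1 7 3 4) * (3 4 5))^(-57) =(3 5)(6 10)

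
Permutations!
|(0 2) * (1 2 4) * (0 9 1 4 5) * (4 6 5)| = 12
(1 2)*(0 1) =(0 1 2) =[1, 2, 0]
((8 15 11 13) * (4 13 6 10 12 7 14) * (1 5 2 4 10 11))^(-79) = (1 8 4 5 15 13 2)(6 11)(7 14 10 12)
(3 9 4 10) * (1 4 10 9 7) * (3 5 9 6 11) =[0, 4, 2, 7, 6, 9, 11, 1, 8, 10, 5, 3] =(1 4 6 11 3 7)(5 9 10)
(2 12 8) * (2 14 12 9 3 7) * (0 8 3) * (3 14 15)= (0 8 15 3 7 2 9)(12 14)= [8, 1, 9, 7, 4, 5, 6, 2, 15, 0, 10, 11, 14, 13, 12, 3]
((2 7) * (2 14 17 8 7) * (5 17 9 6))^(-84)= (17)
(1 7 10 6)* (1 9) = (1 7 10 6 9) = [0, 7, 2, 3, 4, 5, 9, 10, 8, 1, 6]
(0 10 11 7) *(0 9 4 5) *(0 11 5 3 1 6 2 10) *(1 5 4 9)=(1 6 2 10 4 3 5 11 7)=[0, 6, 10, 5, 3, 11, 2, 1, 8, 9, 4, 7]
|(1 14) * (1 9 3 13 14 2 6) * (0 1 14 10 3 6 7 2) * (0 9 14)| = 12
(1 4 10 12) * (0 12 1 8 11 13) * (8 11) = (0 12 11 13)(1 4 10) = [12, 4, 2, 3, 10, 5, 6, 7, 8, 9, 1, 13, 11, 0]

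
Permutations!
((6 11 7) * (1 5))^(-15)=((1 5)(6 11 7))^(-15)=(11)(1 5)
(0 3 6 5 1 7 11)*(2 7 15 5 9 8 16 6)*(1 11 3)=(0 1 15 5 11)(2 7 3)(6 9 8 16)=[1, 15, 7, 2, 4, 11, 9, 3, 16, 8, 10, 0, 12, 13, 14, 5, 6]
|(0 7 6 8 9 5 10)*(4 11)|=|(0 7 6 8 9 5 10)(4 11)|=14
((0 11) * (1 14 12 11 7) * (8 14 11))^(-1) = ((0 7 1 11)(8 14 12))^(-1) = (0 11 1 7)(8 12 14)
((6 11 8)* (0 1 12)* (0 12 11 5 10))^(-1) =((12)(0 1 11 8 6 5 10))^(-1) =(12)(0 10 5 6 8 11 1)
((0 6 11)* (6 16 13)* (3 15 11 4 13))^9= (0 11 15 3 16)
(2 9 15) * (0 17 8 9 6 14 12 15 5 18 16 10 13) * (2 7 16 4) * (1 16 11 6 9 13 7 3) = (0 17 8 13)(1 16 10 7 11 6 14 12 15 3)(2 9 5 18 4) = [17, 16, 9, 1, 2, 18, 14, 11, 13, 5, 7, 6, 15, 0, 12, 3, 10, 8, 4]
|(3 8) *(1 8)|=|(1 8 3)|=3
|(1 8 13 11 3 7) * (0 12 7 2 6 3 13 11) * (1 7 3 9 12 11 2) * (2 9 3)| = 21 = |(0 11 13)(1 8 9 12 2 6 3)|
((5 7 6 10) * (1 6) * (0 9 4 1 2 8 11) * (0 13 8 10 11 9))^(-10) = (1 8 6 9 11 4 13)(2 5)(7 10)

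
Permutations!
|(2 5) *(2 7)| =3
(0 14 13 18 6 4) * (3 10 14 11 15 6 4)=(0 11 15 6 3 10 14 13 18 4)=[11, 1, 2, 10, 0, 5, 3, 7, 8, 9, 14, 15, 12, 18, 13, 6, 16, 17, 4]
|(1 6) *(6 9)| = 3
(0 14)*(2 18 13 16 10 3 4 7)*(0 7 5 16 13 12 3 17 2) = [14, 1, 18, 4, 5, 16, 6, 0, 8, 9, 17, 11, 3, 13, 7, 15, 10, 2, 12] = (0 14 7)(2 18 12 3 4 5 16 10 17)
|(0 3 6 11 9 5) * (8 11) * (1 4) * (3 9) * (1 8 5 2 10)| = 11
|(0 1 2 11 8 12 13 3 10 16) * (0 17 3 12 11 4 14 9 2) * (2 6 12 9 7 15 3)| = 36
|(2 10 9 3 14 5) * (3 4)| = 7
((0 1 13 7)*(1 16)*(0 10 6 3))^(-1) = (0 3 6 10 7 13 1 16)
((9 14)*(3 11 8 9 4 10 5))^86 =(3 10 14 8)(4 9 11 5)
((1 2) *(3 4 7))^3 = ((1 2)(3 4 7))^3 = (7)(1 2)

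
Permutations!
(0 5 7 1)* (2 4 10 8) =(0 5 7 1)(2 4 10 8) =[5, 0, 4, 3, 10, 7, 6, 1, 2, 9, 8]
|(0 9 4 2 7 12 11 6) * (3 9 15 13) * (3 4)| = |(0 15 13 4 2 7 12 11 6)(3 9)| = 18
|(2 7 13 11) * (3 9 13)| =6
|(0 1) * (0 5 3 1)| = |(1 5 3)| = 3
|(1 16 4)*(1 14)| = 4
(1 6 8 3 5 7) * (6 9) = (1 9 6 8 3 5 7) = [0, 9, 2, 5, 4, 7, 8, 1, 3, 6]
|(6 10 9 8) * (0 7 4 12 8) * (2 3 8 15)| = |(0 7 4 12 15 2 3 8 6 10 9)| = 11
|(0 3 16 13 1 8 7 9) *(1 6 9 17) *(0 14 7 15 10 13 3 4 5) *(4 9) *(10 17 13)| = 8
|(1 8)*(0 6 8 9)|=|(0 6 8 1 9)|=5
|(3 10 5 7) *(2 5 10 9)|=|(10)(2 5 7 3 9)|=5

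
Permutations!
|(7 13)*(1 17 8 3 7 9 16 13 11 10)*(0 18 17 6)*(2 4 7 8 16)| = |(0 18 17 16 13 9 2 4 7 11 10 1 6)(3 8)| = 26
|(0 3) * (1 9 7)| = 6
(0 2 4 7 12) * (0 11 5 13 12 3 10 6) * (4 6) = (0 2 6)(3 10 4 7)(5 13 12 11) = [2, 1, 6, 10, 7, 13, 0, 3, 8, 9, 4, 5, 11, 12]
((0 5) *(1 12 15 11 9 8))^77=((0 5)(1 12 15 11 9 8))^77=(0 5)(1 8 9 11 15 12)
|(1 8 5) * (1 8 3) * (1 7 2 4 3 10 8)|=|(1 10 8 5)(2 4 3 7)|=4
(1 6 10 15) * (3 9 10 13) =[0, 6, 2, 9, 4, 5, 13, 7, 8, 10, 15, 11, 12, 3, 14, 1] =(1 6 13 3 9 10 15)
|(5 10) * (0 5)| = 3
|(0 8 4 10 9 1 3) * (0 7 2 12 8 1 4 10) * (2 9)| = 12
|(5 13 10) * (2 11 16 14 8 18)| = 6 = |(2 11 16 14 8 18)(5 13 10)|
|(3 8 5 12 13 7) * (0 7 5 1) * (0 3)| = 6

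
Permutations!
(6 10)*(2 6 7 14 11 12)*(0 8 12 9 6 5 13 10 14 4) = [8, 1, 5, 3, 0, 13, 14, 4, 12, 6, 7, 9, 2, 10, 11] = (0 8 12 2 5 13 10 7 4)(6 14 11 9)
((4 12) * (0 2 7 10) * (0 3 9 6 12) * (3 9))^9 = (0 2 7 10 9 6 12 4)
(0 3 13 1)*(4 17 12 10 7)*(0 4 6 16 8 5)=(0 3 13 1 4 17 12 10 7 6 16 8 5)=[3, 4, 2, 13, 17, 0, 16, 6, 5, 9, 7, 11, 10, 1, 14, 15, 8, 12]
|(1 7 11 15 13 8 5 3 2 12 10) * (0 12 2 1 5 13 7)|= |(0 12 10 5 3 1)(7 11 15)(8 13)|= 6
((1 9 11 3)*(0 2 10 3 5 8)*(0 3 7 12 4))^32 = ((0 2 10 7 12 4)(1 9 11 5 8 3))^32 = (0 10 12)(1 11 8)(2 7 4)(3 9 5)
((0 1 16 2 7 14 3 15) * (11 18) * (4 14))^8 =(18)(0 15 3 14 4 7 2 16 1)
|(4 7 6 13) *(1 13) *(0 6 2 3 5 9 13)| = |(0 6 1)(2 3 5 9 13 4 7)| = 21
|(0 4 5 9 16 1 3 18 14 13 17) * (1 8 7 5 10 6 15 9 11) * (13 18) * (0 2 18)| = |(0 4 10 6 15 9 16 8 7 5 11 1 3 13 17 2 18 14)| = 18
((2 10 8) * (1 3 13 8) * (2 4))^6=(1 10 2 4 8 13 3)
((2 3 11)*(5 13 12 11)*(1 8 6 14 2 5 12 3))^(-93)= ((1 8 6 14 2)(3 12 11 5 13))^(-93)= (1 6 2 8 14)(3 11 13 12 5)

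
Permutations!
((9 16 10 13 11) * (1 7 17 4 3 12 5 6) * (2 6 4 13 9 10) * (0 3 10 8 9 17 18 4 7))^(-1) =((0 3 12 5 7 18 4 10 17 13 11 8 9 16 2 6 1))^(-1) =(0 1 6 2 16 9 8 11 13 17 10 4 18 7 5 12 3)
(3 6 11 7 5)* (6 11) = (3 11 7 5) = [0, 1, 2, 11, 4, 3, 6, 5, 8, 9, 10, 7]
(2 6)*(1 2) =(1 2 6) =[0, 2, 6, 3, 4, 5, 1]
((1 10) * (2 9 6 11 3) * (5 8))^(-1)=(1 10)(2 3 11 6 9)(5 8)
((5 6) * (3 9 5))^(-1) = ((3 9 5 6))^(-1) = (3 6 5 9)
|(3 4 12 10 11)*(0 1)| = 10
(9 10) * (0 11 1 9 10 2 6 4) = [11, 9, 6, 3, 0, 5, 4, 7, 8, 2, 10, 1] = (0 11 1 9 2 6 4)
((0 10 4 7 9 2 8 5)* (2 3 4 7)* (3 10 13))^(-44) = (0 8 4 13 5 2 3)(7 9 10)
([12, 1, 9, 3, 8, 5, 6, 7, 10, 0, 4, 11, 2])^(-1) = [9, 1, 12, 3, 10, 5, 6, 7, 4, 2, 8, 11, 0]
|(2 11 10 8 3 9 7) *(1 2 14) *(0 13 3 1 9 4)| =|(0 13 3 4)(1 2 11 10 8)(7 14 9)| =60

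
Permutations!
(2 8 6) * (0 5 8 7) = (0 5 8 6 2 7) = [5, 1, 7, 3, 4, 8, 2, 0, 6]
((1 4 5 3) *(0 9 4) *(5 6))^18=((0 9 4 6 5 3 1))^18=(0 5 9 3 4 1 6)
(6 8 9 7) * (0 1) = [1, 0, 2, 3, 4, 5, 8, 6, 9, 7] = (0 1)(6 8 9 7)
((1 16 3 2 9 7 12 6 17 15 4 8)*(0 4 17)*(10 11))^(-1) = (0 6 12 7 9 2 3 16 1 8 4)(10 11)(15 17)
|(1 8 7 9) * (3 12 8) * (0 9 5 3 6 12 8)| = |(0 9 1 6 12)(3 8 7 5)| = 20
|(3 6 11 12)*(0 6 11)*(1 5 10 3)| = |(0 6)(1 5 10 3 11 12)| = 6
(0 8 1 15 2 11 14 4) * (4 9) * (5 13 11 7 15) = (0 8 1 5 13 11 14 9 4)(2 7 15) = [8, 5, 7, 3, 0, 13, 6, 15, 1, 4, 10, 14, 12, 11, 9, 2]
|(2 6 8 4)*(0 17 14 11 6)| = |(0 17 14 11 6 8 4 2)| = 8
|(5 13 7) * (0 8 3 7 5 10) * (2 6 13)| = 20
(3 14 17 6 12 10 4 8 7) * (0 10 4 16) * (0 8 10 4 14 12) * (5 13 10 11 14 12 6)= (0 4 11 14 17 5 13 10 16 8 7 3 6)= [4, 1, 2, 6, 11, 13, 0, 3, 7, 9, 16, 14, 12, 10, 17, 15, 8, 5]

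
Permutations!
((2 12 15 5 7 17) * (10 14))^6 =(17) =((2 12 15 5 7 17)(10 14))^6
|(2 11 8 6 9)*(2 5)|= 6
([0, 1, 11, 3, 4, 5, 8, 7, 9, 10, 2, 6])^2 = [0, 1, 6, 3, 4, 5, 9, 7, 10, 2, 11, 8]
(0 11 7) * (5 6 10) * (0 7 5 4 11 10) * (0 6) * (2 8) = (0 10 4 11 5)(2 8) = [10, 1, 8, 3, 11, 0, 6, 7, 2, 9, 4, 5]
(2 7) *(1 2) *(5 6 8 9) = (1 2 7)(5 6 8 9) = [0, 2, 7, 3, 4, 6, 8, 1, 9, 5]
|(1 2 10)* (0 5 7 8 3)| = 15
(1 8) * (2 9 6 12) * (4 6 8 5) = (1 5 4 6 12 2 9 8) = [0, 5, 9, 3, 6, 4, 12, 7, 1, 8, 10, 11, 2]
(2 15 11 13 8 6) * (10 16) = [0, 1, 15, 3, 4, 5, 2, 7, 6, 9, 16, 13, 12, 8, 14, 11, 10] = (2 15 11 13 8 6)(10 16)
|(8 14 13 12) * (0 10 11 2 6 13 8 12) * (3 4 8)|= 12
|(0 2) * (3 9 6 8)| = 4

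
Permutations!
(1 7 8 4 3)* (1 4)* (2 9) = (1 7 8)(2 9)(3 4) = [0, 7, 9, 4, 3, 5, 6, 8, 1, 2]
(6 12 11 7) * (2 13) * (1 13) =[0, 13, 1, 3, 4, 5, 12, 6, 8, 9, 10, 7, 11, 2] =(1 13 2)(6 12 11 7)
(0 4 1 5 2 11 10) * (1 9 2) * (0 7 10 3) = (0 4 9 2 11 3)(1 5)(7 10) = [4, 5, 11, 0, 9, 1, 6, 10, 8, 2, 7, 3]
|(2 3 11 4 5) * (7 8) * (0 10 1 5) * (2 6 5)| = 14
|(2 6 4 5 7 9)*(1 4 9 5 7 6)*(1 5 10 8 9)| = |(1 4 7 10 8 9 2 5 6)| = 9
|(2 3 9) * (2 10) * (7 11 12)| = 12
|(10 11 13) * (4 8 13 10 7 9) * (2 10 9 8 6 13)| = |(2 10 11 9 4 6 13 7 8)| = 9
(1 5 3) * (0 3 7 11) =(0 3 1 5 7 11) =[3, 5, 2, 1, 4, 7, 6, 11, 8, 9, 10, 0]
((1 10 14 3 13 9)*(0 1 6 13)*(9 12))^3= (0 14 1 3 10)(6 9 12 13)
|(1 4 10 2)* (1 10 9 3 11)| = 10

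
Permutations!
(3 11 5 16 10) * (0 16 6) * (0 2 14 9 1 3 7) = (0 16 10 7)(1 3 11 5 6 2 14 9) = [16, 3, 14, 11, 4, 6, 2, 0, 8, 1, 7, 5, 12, 13, 9, 15, 10]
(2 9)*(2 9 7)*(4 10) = (2 7)(4 10) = [0, 1, 7, 3, 10, 5, 6, 2, 8, 9, 4]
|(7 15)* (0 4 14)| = |(0 4 14)(7 15)| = 6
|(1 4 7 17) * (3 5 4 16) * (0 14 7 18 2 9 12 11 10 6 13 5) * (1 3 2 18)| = 55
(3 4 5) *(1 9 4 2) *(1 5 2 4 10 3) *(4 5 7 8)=(1 9 10 3 5)(2 7 8 4)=[0, 9, 7, 5, 2, 1, 6, 8, 4, 10, 3]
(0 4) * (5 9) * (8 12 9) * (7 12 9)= (0 4)(5 8 9)(7 12)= [4, 1, 2, 3, 0, 8, 6, 12, 9, 5, 10, 11, 7]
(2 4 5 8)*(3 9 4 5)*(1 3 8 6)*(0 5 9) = (0 5 6 1 3)(2 9 4 8) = [5, 3, 9, 0, 8, 6, 1, 7, 2, 4]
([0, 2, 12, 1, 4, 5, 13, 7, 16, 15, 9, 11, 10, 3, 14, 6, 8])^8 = [0, 3, 1, 13, 4, 5, 15, 7, 8, 10, 12, 11, 2, 6, 14, 9, 16]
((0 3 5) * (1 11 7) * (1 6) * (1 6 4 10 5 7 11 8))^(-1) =((11)(0 3 7 4 10 5)(1 8))^(-1) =(11)(0 5 10 4 7 3)(1 8)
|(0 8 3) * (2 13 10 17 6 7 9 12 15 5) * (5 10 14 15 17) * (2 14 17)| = 84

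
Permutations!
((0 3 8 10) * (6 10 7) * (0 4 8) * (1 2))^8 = (4 6 8 10 7)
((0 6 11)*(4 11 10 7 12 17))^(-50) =(0 4 12 10)(6 11 17 7)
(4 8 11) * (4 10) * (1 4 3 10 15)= (1 4 8 11 15)(3 10)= [0, 4, 2, 10, 8, 5, 6, 7, 11, 9, 3, 15, 12, 13, 14, 1]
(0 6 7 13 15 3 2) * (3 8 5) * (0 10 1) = [6, 0, 10, 2, 4, 3, 7, 13, 5, 9, 1, 11, 12, 15, 14, 8] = (0 6 7 13 15 8 5 3 2 10 1)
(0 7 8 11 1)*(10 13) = [7, 0, 2, 3, 4, 5, 6, 8, 11, 9, 13, 1, 12, 10] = (0 7 8 11 1)(10 13)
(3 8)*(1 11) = (1 11)(3 8) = [0, 11, 2, 8, 4, 5, 6, 7, 3, 9, 10, 1]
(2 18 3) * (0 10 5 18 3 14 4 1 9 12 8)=(0 10 5 18 14 4 1 9 12 8)(2 3)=[10, 9, 3, 2, 1, 18, 6, 7, 0, 12, 5, 11, 8, 13, 4, 15, 16, 17, 14]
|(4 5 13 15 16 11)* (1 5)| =|(1 5 13 15 16 11 4)| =7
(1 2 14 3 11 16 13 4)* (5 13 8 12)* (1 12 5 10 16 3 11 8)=[0, 2, 14, 8, 12, 13, 6, 7, 5, 9, 16, 3, 10, 4, 11, 15, 1]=(1 2 14 11 3 8 5 13 4 12 10 16)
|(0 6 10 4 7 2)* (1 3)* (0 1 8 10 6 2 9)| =9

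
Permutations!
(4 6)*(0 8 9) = (0 8 9)(4 6) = [8, 1, 2, 3, 6, 5, 4, 7, 9, 0]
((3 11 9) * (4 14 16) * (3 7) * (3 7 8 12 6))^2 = ((3 11 9 8 12 6)(4 14 16))^2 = (3 9 12)(4 16 14)(6 11 8)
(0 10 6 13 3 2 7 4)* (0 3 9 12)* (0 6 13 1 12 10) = (1 12 6)(2 7 4 3)(9 10 13) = [0, 12, 7, 2, 3, 5, 1, 4, 8, 10, 13, 11, 6, 9]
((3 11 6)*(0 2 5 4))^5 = ((0 2 5 4)(3 11 6))^5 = (0 2 5 4)(3 6 11)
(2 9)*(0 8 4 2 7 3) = (0 8 4 2 9 7 3) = [8, 1, 9, 0, 2, 5, 6, 3, 4, 7]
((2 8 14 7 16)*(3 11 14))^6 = ((2 8 3 11 14 7 16))^6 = (2 16 7 14 11 3 8)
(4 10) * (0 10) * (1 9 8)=[10, 9, 2, 3, 0, 5, 6, 7, 1, 8, 4]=(0 10 4)(1 9 8)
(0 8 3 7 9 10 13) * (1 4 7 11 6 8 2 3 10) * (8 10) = (0 2 3 11 6 10 13)(1 4 7 9) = [2, 4, 3, 11, 7, 5, 10, 9, 8, 1, 13, 6, 12, 0]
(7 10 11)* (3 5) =(3 5)(7 10 11) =[0, 1, 2, 5, 4, 3, 6, 10, 8, 9, 11, 7]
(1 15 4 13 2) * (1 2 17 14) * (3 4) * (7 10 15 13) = [0, 13, 2, 4, 7, 5, 6, 10, 8, 9, 15, 11, 12, 17, 1, 3, 16, 14] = (1 13 17 14)(3 4 7 10 15)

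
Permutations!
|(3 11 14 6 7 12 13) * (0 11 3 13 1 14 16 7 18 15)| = |(0 11 16 7 12 1 14 6 18 15)| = 10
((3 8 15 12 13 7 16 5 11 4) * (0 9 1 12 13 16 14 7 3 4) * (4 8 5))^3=((0 9 1 12 16 4 8 15 13 3 5 11)(7 14))^3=(0 12 8 3)(1 4 13 11)(5 9 16 15)(7 14)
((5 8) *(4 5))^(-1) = ((4 5 8))^(-1) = (4 8 5)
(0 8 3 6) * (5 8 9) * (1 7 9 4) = (0 4 1 7 9 5 8 3 6) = [4, 7, 2, 6, 1, 8, 0, 9, 3, 5]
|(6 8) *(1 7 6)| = |(1 7 6 8)| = 4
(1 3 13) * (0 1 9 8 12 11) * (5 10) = (0 1 3 13 9 8 12 11)(5 10) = [1, 3, 2, 13, 4, 10, 6, 7, 12, 8, 5, 0, 11, 9]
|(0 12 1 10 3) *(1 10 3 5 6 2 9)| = 9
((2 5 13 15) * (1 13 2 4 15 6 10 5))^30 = (15)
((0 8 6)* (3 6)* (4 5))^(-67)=((0 8 3 6)(4 5))^(-67)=(0 8 3 6)(4 5)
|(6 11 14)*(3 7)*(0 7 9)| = |(0 7 3 9)(6 11 14)| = 12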